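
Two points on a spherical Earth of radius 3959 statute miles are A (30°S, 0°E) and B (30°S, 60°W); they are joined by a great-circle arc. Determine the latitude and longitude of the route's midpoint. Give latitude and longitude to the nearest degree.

≈ (34°S, 30°W)

Write both endpoints as unit vectors p₁, p₂ with components (cos φ cos λ, cos φ sin λ, sin φ).
The central angle between the endpoints is δ = arccos(p₁·p₂) ≈ 0.896 rad (51.3°).
Interpolate at f = 1/2 with slerp weights a = sin((1−f)δ)/sin δ ≈ 0.555, b = sin(fδ)/sin δ ≈ 0.555.
p = a·p₁ + b·p₂ ≈ (0.721, -0.416, -0.555); φ = arcsin(p_z) ≈ -33.69°, λ = atan2(p_y, p_x) ≈ -30.00°.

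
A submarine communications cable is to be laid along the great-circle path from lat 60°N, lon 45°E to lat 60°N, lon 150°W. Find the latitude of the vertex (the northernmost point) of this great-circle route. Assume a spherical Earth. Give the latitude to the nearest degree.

≈ 86°N

The great circle lies in the plane with unit normal n̂ = (p₁ × p₂)/|p₁ × p₂|.
Here n̂_z ≈ +0.075; the vertex latitude is φ_max = arccos|n̂_z| ≈ 85.7°.
Check via Clairaut: cos φ_max = |cos φ₁| · sin C = cos(60.0°)·sin(8.6°) ≈ 0.075, again giving ≈ 85.7°.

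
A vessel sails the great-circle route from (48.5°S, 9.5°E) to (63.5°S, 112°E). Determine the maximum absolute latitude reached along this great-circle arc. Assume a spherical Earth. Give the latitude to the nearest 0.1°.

The great circle lies in the plane with unit normal n̂ = (p₁ × p₂)/|p₁ × p₂|.
Here n̂_z ≈ +0.363; the vertex latitude is φ_max = arccos|n̂_z| ≈ 68.7°.

≈ 68.7°S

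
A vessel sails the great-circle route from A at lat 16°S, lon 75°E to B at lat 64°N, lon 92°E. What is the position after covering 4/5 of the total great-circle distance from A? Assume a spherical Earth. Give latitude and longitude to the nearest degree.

≈ lat 48°N, lon 85°E

Write both endpoints as unit vectors p₁, p₂ with components (cos φ cos λ, cos φ sin λ, sin φ).
The central angle between the endpoints is δ = arccos(p₁·p₂) ≈ 1.415 rad (81.1°).
Interpolate at f = 4/5 with slerp weights a = sin((1−f)δ)/sin δ ≈ 0.283, b = sin(fδ)/sin δ ≈ 0.916.
p = a·p₁ + b·p₂ ≈ (0.056, 0.664, 0.746); φ = arcsin(p_z) ≈ 48.22°, λ = atan2(p_y, p_x) ≈ 85.15°.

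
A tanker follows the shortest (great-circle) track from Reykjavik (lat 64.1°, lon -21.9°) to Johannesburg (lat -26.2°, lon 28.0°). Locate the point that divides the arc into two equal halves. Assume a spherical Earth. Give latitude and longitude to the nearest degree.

≈ lat 21°, lon 12°

The haversine formula gives a central angle δ ≈ 1.716 rad (98.3°) between the endpoints.
Interpolate at f = 1/2 with slerp weights a = sin((1−f)δ)/sin δ ≈ 0.765, b = sin(fδ)/sin δ ≈ 0.765.
p = a·p₁ + b·p₂ ≈ (0.916, 0.198, 0.350); φ = arcsin(p_z) ≈ 20.50°, λ = atan2(p_y, p_x) ≈ 12.17°.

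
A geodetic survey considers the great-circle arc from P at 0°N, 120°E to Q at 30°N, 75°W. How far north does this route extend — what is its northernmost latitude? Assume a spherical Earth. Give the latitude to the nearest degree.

The great circle lies in the plane with unit normal n̂ = (p₁ × p₂)/|p₁ × p₂|.
Here n̂_z ≈ +0.409; the vertex latitude is φ_max = arccos|n̂_z| ≈ 65.9°.
Check via Clairaut: cos φ_max = |cos φ₁| · sin C = cos(0.0°)·sin(24.1°) ≈ 0.409, again giving ≈ 65.9°.

≈ 66°N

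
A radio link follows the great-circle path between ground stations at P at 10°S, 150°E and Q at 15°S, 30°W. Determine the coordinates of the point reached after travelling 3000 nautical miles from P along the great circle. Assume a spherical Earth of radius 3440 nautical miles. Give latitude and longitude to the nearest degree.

Convert each endpoint to a unit vector on the sphere (x = cos φ cos λ, y = cos φ sin λ, z = sin φ).
The central angle between the endpoints is δ = arccos(p₁·p₂) ≈ 2.705 rad (155.0°). The total great-circle distance is δ·R ≈ 2.705 × 3440 ≈ 9306 nmi, so the target fraction is f = 3000/9306 ≈ 0.322.
Interpolate at f ≈ 0.322 with slerp weights a = sin((1−f)δ)/sin δ ≈ 2.285, b = sin(fδ)/sin δ ≈ 1.812.
p = a·p₁ + b·p₂ ≈ (-0.433, 0.250, -0.866); φ = arcsin(p_z) ≈ -59.97°, λ = atan2(p_y, p_x) ≈ 150.00°.

≈ 60°S, 150°E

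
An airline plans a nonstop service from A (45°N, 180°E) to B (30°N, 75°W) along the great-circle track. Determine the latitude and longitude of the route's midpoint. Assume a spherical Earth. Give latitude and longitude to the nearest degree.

From cos δ = sin φ₁ sin φ₂ + cos φ₁ cos φ₂ cos Δλ, the central angle is δ ≈ 1.374 rad (78.8°).
Interpolate at f = 1/2 with slerp weights a = sin((1−f)δ)/sin δ ≈ 0.647, b = sin(fδ)/sin δ ≈ 0.647.
p = a·p₁ + b·p₂ ≈ (-0.312, -0.541, 0.781); φ = arcsin(p_z) ≈ 51.33°, λ = atan2(p_y, p_x) ≈ -120.00°.

≈ (51°N, 120°W)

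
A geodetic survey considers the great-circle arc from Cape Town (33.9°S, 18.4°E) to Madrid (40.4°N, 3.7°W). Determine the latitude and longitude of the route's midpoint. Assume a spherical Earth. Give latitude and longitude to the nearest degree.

≈ 3°N, 8°E

Convert each endpoint to a unit vector on the sphere (x = cos φ cos λ, y = cos φ sin λ, z = sin φ).
The central angle between the endpoints is δ = arccos(p₁·p₂) ≈ 1.345 rad (77.0°).
Interpolate at f = 1/2 with slerp weights a = sin((1−f)δ)/sin δ ≈ 0.639, b = sin(fδ)/sin δ ≈ 0.639.
p = a·p₁ + b·p₂ ≈ (0.989, 0.136, 0.058); φ = arcsin(p_z) ≈ 3.31°, λ = atan2(p_y, p_x) ≈ 7.83°.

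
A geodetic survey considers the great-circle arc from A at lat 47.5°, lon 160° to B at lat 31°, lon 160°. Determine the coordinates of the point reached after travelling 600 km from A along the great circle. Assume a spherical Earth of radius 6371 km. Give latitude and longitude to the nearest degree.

≈ lat 42°, lon 160°

The haversine formula gives a central angle δ ≈ 0.288 rad (16.5°) between the endpoints. The total great-circle distance is δ·R ≈ 0.288 × 6371 ≈ 1835 km, so the target fraction is f = 600/1835 ≈ 0.327.
Interpolate at f ≈ 0.327 with slerp weights a = sin((1−f)δ)/sin δ ≈ 0.678, b = sin(fδ)/sin δ ≈ 0.331.
p = a·p₁ + b·p₂ ≈ (-0.697, 0.254, 0.670); φ = arcsin(p_z) ≈ 42.10°, λ = atan2(p_y, p_x) ≈ 160.00°.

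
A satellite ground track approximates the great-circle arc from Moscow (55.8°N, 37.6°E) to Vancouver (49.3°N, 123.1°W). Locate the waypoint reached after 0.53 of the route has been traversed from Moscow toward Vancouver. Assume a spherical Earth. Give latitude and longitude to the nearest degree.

From cos δ = sin φ₁ sin φ₂ + cos φ₁ cos φ₂ cos Δλ, the central angle is δ ≈ 1.286 rad (73.7°).
Interpolate at f = 0.53 with slerp weights a = sin((1−f)δ)/sin δ ≈ 0.592, b = sin(fδ)/sin δ ≈ 0.656.
p = a·p₁ + b·p₂ ≈ (0.030, -0.156, 0.987); φ = arcsin(p_z) ≈ 80.89°, λ = atan2(p_y, p_x) ≈ -79.11°.

≈ (81°N, 79°W)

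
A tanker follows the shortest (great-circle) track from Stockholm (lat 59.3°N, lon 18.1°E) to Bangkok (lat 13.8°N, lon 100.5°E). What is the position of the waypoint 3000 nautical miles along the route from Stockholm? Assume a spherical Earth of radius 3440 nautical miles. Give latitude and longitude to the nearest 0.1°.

The haversine formula gives a central angle δ ≈ 1.297 rad (74.3°) between the endpoints. The total great-circle distance is δ·R ≈ 1.297 × 3440 ≈ 4461 nmi, so the target fraction is f = 3000/4461 ≈ 0.673.
Interpolate at f ≈ 0.673 with slerp weights a = sin((1−f)δ)/sin δ ≈ 0.428, b = sin(fδ)/sin δ ≈ 0.795.
p = a·p₁ + b·p₂ ≈ (0.067, 0.827, 0.558); φ = arcsin(p_z) ≈ 33.90°, λ = atan2(p_y, p_x) ≈ 85.38°.

≈ lat 33.9°N, lon 85.4°E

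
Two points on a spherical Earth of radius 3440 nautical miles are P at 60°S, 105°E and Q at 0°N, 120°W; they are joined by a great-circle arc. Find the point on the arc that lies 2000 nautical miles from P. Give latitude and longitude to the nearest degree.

Convert each endpoint to a unit vector on the sphere (x = cos φ cos λ, y = cos φ sin λ, z = sin φ).
The central angle between the endpoints is δ = arccos(p₁·p₂) ≈ 1.932 rad (110.7°). The total great-circle distance is δ·R ≈ 1.932 × 3440 ≈ 6647 nmi, so the target fraction is f = 2000/6647 ≈ 0.301.
Interpolate at f ≈ 0.301 with slerp weights a = sin((1−f)δ)/sin δ ≈ 1.043, b = sin(fδ)/sin δ ≈ 0.587.
p = a·p₁ + b·p₂ ≈ (-0.429, -0.005, -0.903); φ = arcsin(p_z) ≈ -64.62°, λ = atan2(p_y, p_x) ≈ -179.39°.

≈ 65°S, 179°W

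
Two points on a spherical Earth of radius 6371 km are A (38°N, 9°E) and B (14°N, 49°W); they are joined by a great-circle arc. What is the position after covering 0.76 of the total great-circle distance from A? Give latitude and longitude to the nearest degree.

The haversine formula gives a central angle δ ≈ 0.983 rad (56.3°) between the endpoints.
Interpolate at f = 0.76 with slerp weights a = sin((1−f)δ)/sin δ ≈ 0.281, b = sin(fδ)/sin δ ≈ 0.817.
p = a·p₁ + b·p₂ ≈ (0.738, -0.563, 0.371); φ = arcsin(p_z) ≈ 21.75°, λ = atan2(p_y, p_x) ≈ -37.34°.

≈ (22°N, 37°W)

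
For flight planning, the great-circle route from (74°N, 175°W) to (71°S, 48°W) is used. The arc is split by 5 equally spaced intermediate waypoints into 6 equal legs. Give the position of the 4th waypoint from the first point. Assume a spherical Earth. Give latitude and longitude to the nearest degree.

≈ (23°S, 94°W)

Write both endpoints as unit vectors p₁, p₂ with components (cos φ cos λ, cos φ sin λ, sin φ).
The central angle between the endpoints is δ = arccos(p₁·p₂) ≈ 2.868 rad (164.3°).
Interpolate at f = 4/6 with slerp weights a = sin((1−f)δ)/sin δ ≈ 3.027, b = sin(fδ)/sin δ ≈ 3.492.
p = a·p₁ + b·p₂ ≈ (-0.071, -0.917, -0.391); φ = arcsin(p_z) ≈ -23.04°, λ = atan2(p_y, p_x) ≈ -94.40°.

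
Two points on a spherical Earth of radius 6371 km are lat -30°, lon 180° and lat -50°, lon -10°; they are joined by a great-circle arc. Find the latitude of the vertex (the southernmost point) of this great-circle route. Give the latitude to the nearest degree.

≈ -84°

The great circle lies in the plane with unit normal n̂ = (p₁ × p₂)/|p₁ × p₂|.
Here n̂_z ≈ +0.098; the vertex latitude is φ_max = arccos|n̂_z| ≈ 84.4°.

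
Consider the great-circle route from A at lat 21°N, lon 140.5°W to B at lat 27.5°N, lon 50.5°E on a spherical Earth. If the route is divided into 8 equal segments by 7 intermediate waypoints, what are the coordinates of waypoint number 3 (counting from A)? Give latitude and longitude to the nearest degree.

≈ lat 67°N, lon 166°W

The haversine formula gives a central angle δ ≈ 2.275 rad (130.3°) between the endpoints.
Interpolate at f = 3/8 with slerp weights a = sin((1−f)δ)/sin δ ≈ 1.298, b = sin(fδ)/sin δ ≈ 0.988.
p = a·p₁ + b·p₂ ≈ (-0.377, -0.094, 0.921); φ = arcsin(p_z) ≈ 67.13°, λ = atan2(p_y, p_x) ≈ -166.00°.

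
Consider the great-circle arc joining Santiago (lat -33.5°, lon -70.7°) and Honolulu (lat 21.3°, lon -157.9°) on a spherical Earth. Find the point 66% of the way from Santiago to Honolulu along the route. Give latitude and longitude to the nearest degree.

From cos δ = sin φ₁ sin φ₂ + cos φ₁ cos φ₂ cos Δλ, the central angle is δ ≈ 1.734 rad (99.4°).
Interpolate at f = 0.66 with slerp weights a = sin((1−f)δ)/sin δ ≈ 0.564, b = sin(fδ)/sin δ ≈ 0.923.
p = a·p₁ + b·p₂ ≈ (-0.641, -0.767, 0.024); φ = arcsin(p_z) ≈ 1.39°, λ = atan2(p_y, p_x) ≈ -129.90°.

≈ lat 1°, lon -130°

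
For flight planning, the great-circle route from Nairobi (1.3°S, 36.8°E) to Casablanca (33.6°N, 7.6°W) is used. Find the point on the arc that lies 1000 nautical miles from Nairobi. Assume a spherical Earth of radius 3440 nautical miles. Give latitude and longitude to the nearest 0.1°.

≈ 10.3°N, 24.7°E

The haversine formula gives a central angle δ ≈ 0.949 rad (54.4°) between the endpoints. The total great-circle distance is δ·R ≈ 0.949 × 3440 ≈ 3265 nmi, so the target fraction is f = 1000/3265 ≈ 0.306.
Interpolate at f ≈ 0.306 with slerp weights a = sin((1−f)δ)/sin δ ≈ 0.753, b = sin(fδ)/sin δ ≈ 0.353.
p = a·p₁ + b·p₂ ≈ (0.894, 0.412, 0.178); φ = arcsin(p_z) ≈ 10.26°, λ = atan2(p_y, p_x) ≈ 24.75°.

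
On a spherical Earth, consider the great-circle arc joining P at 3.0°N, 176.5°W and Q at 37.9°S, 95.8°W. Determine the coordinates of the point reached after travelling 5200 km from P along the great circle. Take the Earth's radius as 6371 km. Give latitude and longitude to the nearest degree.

≈ 25°S, 138°W

Write both endpoints as unit vectors p₁, p₂ with components (cos φ cos λ, cos φ sin λ, sin φ).
The central angle between the endpoints is δ = arccos(p₁·p₂) ≈ 1.475 rad (84.5°). The total great-circle distance is δ·R ≈ 1.475 × 6371 ≈ 9400 km, so the target fraction is f = 5200/9400 ≈ 0.553.
Interpolate at f ≈ 0.553 with slerp weights a = sin((1−f)δ)/sin δ ≈ 0.615, b = sin(fδ)/sin δ ≈ 0.732.
p = a·p₁ + b·p₂ ≈ (-0.672, -0.612, -0.417); φ = arcsin(p_z) ≈ -24.67°, λ = atan2(p_y, p_x) ≈ -137.66°.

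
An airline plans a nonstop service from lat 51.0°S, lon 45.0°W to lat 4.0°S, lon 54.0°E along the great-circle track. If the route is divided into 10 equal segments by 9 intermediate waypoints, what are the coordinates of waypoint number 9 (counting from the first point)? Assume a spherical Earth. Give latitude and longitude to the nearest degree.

The haversine formula gives a central angle δ ≈ 1.615 rad (92.5°) between the endpoints.
Interpolate at f = 9/10 with slerp weights a = sin((1−f)δ)/sin δ ≈ 0.161, b = sin(fδ)/sin δ ≈ 0.994.
p = a·p₁ + b·p₂ ≈ (0.654, 0.731, -0.194); φ = arcsin(p_z) ≈ -11.21°, λ = atan2(p_y, p_x) ≈ 48.15°.

≈ lat 11°S, lon 48°E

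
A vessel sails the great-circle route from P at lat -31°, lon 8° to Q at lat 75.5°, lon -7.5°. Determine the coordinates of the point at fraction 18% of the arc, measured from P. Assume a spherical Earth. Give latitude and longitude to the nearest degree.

Convert each endpoint to a unit vector on the sphere (x = cos φ cos λ, y = cos φ sin λ, z = sin φ).
The central angle between the endpoints is δ = arccos(p₁·p₂) ≈ 1.867 rad (107.0°).
Interpolate at f = 0.18 with slerp weights a = sin((1−f)δ)/sin δ ≈ 1.045, b = sin(fδ)/sin δ ≈ 0.345.
p = a·p₁ + b·p₂ ≈ (0.972, 0.113, -0.204); φ = arcsin(p_z) ≈ -11.79°, λ = atan2(p_y, p_x) ≈ 6.65°.

≈ lat -12°, lon 7°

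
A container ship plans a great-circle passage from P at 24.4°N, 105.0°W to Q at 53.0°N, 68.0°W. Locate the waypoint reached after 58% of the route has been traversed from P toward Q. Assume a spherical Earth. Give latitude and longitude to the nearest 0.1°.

Convert each endpoint to a unit vector on the sphere (x = cos φ cos λ, y = cos φ sin λ, z = sin φ).
The central angle between the endpoints is δ = arccos(p₁·p₂) ≈ 0.696 rad (39.9°).
Interpolate at f = 0.58 with slerp weights a = sin((1−f)δ)/sin δ ≈ 0.449, b = sin(fδ)/sin δ ≈ 0.613.
p = a·p₁ + b·p₂ ≈ (0.032, -0.737, 0.675); φ = arcsin(p_z) ≈ 42.45°, λ = atan2(p_y, p_x) ≈ -87.50°.

≈ 42.4°N, 87.5°W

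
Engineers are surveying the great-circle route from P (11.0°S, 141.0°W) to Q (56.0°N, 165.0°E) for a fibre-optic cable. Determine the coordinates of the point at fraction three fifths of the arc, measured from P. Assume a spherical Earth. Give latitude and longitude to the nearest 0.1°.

≈ (31.6°N, 164.7°W)

From cos δ = sin φ₁ sin φ₂ + cos φ₁ cos φ₂ cos Δλ, the central angle is δ ≈ 1.406 rad (80.5°).
Interpolate at f = 3/5 with slerp weights a = sin((1−f)δ)/sin δ ≈ 0.540, b = sin(fδ)/sin δ ≈ 0.757.
p = a·p₁ + b·p₂ ≈ (-0.821, -0.224, 0.525); φ = arcsin(p_z) ≈ 31.64°, λ = atan2(p_y, p_x) ≈ -164.73°.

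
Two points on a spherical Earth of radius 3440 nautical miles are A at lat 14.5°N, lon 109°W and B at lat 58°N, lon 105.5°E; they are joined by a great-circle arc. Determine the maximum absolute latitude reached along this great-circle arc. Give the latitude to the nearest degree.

≈ 73°N

The great circle lies in the plane with unit normal n̂ = (p₁ × p₂)/|p₁ × p₂|.
Here n̂_z ≈ -0.297; the vertex latitude is φ_max = arccos|n̂_z| ≈ 72.7°.
Check via Clairaut: cos φ_max = |cos φ₁| · sin C = cos(14.5°)·sin(17.9°) ≈ 0.297, again giving ≈ 72.7°.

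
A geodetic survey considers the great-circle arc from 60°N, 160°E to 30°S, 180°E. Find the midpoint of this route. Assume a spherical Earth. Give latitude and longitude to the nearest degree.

Write both endpoints as unit vectors p₁, p₂ with components (cos φ cos λ, cos φ sin λ, sin φ).
The central angle between the endpoints is δ = arccos(p₁·p₂) ≈ 1.597 rad (91.5°).
Interpolate at f = 1/2 with slerp weights a = sin((1−f)δ)/sin δ ≈ 0.717, b = sin(fδ)/sin δ ≈ 0.717.
p = a·p₁ + b·p₂ ≈ (-0.957, 0.123, 0.262); φ = arcsin(p_z) ≈ 15.20°, λ = atan2(p_y, p_x) ≈ 172.71°.

≈ 15°N, 173°E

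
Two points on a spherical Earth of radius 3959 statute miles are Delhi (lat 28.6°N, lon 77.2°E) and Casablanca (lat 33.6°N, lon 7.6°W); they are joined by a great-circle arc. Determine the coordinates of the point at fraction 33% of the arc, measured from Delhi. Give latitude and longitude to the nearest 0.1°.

≈ lat 37.2°N, lon 51.3°E

The haversine formula gives a central angle δ ≈ 1.233 rad (70.7°) between the endpoints.
Interpolate at f = 0.33 with slerp weights a = sin((1−f)δ)/sin δ ≈ 0.779, b = sin(fδ)/sin δ ≈ 0.420.
p = a·p₁ + b·p₂ ≈ (0.498, 0.621, 0.605); φ = arcsin(p_z) ≈ 37.25°, λ = atan2(p_y, p_x) ≈ 51.28°.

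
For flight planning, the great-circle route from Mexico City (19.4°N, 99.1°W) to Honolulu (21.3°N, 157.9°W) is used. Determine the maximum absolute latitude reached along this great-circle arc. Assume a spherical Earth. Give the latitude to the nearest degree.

The great circle lies in the plane with unit normal n̂ = (p₁ × p₂)/|p₁ × p₂|.
Here n̂_z ≈ -0.919; the vertex latitude is φ_max = arccos|n̂_z| ≈ 23.2°.
Check via Clairaut: cos φ_max = |cos φ₁| · sin C = cos(19.4°)·sin(77.1°) ≈ 0.919, again giving ≈ 23.2°.

≈ 23°N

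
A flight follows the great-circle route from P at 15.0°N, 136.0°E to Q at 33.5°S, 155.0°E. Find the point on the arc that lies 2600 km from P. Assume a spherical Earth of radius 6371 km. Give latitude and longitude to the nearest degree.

Convert each endpoint to a unit vector on the sphere (x = cos φ cos λ, y = cos φ sin λ, z = sin φ).
The central angle between the endpoints is δ = arccos(p₁·p₂) ≈ 0.904 rad (51.8°). The total great-circle distance is δ·R ≈ 0.904 × 6371 ≈ 5757 km, so the target fraction is f = 2600/5757 ≈ 0.452.
Interpolate at f ≈ 0.452 with slerp weights a = sin((1−f)δ)/sin δ ≈ 0.605, b = sin(fδ)/sin δ ≈ 0.505.
p = a·p₁ + b·p₂ ≈ (-0.802, 0.584, -0.122); φ = arcsin(p_z) ≈ -7.02°, λ = atan2(p_y, p_x) ≈ 143.94°.

≈ 7°S, 144°E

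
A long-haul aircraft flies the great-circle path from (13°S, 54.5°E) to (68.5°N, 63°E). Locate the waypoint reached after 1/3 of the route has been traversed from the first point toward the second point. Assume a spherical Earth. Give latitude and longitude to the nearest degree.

From cos δ = sin φ₁ sin φ₂ + cos φ₁ cos φ₂ cos Δλ, the central angle is δ ≈ 1.426 rad (81.7°).
Interpolate at f = 1/3 with slerp weights a = sin((1−f)δ)/sin δ ≈ 0.823, b = sin(fδ)/sin δ ≈ 0.463.
p = a·p₁ + b·p₂ ≈ (0.542, 0.804, 0.245); φ = arcsin(p_z) ≈ 14.20°, λ = atan2(p_y, p_x) ≈ 55.98°.

≈ (14°N, 56°E)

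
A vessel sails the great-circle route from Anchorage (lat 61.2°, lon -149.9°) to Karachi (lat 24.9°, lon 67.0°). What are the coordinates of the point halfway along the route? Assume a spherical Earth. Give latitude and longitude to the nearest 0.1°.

The haversine formula gives a central angle δ ≈ 1.551 rad (88.9°) between the endpoints.
Interpolate at f = 1/2 with slerp weights a = sin((1−f)δ)/sin δ ≈ 0.700, b = sin(fδ)/sin δ ≈ 0.700.
p = a·p₁ + b·p₂ ≈ (-0.044, 0.416, 0.909); φ = arcsin(p_z) ≈ 65.30°, λ = atan2(p_y, p_x) ≈ 96.00°.

≈ lat 65.3°, lon 96.0°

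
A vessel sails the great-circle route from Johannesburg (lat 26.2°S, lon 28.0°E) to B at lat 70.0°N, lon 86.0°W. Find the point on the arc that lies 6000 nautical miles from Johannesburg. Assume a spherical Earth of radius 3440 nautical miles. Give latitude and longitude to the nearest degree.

≈ lat 64°N, lon 28°W

Write both endpoints as unit vectors p₁, p₂ with components (cos φ cos λ, cos φ sin λ, sin φ).
The central angle between the endpoints is δ = arccos(p₁·p₂) ≈ 2.141 rad (122.7°). The total great-circle distance is δ·R ≈ 2.141 × 3440 ≈ 7365 nmi, so the target fraction is f = 6000/7365 ≈ 0.815.
Interpolate at f ≈ 0.815 with slerp weights a = sin((1−f)δ)/sin δ ≈ 0.459, b = sin(fδ)/sin δ ≈ 1.170.
p = a·p₁ + b·p₂ ≈ (0.392, -0.206, 0.897); φ = arcsin(p_z) ≈ 63.75°, λ = atan2(p_y, p_x) ≈ -27.74°.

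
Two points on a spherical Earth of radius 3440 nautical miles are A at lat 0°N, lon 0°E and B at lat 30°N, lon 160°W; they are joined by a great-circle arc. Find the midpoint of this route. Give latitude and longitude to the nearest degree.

Write both endpoints as unit vectors p₁, p₂ with components (cos φ cos λ, cos φ sin λ, sin φ).
The central angle between the endpoints is δ = arccos(p₁·p₂) ≈ 2.521 rad (144.5°).
Interpolate at f = 1/2 with slerp weights a = sin((1−f)δ)/sin δ ≈ 1.639, b = sin(fδ)/sin δ ≈ 1.639.
p = a·p₁ + b·p₂ ≈ (0.305, -0.485, 0.819); φ = arcsin(p_z) ≈ 55.02°, λ = atan2(p_y, p_x) ≈ -57.84°.

≈ lat 55°N, lon 58°W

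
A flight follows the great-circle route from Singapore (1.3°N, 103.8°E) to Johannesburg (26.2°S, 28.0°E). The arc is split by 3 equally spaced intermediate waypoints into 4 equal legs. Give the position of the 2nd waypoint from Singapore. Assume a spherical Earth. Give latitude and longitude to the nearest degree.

From cos δ = sin φ₁ sin φ₂ + cos φ₁ cos φ₂ cos Δλ, the central angle is δ ≈ 1.359 rad (77.9°).
Interpolate at f = 2/4 with slerp weights a = sin((1−f)δ)/sin δ ≈ 0.643, b = sin(fδ)/sin δ ≈ 0.643.
p = a·p₁ + b·p₂ ≈ (0.356, 0.895, -0.269); φ = arcsin(p_z) ≈ -15.62°, λ = atan2(p_y, p_x) ≈ 68.31°.

≈ 16°S, 68°E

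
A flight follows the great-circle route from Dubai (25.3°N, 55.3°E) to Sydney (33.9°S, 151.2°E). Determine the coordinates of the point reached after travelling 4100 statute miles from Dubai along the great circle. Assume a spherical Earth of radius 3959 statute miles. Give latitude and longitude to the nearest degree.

≈ (10°S, 105°E)

From cos δ = sin φ₁ sin φ₂ + cos φ₁ cos φ₂ cos Δλ, the central angle is δ ≈ 1.892 rad (108.4°). The total great-circle distance is δ·R ≈ 1.892 × 3959 ≈ 7490 mi, so the target fraction is f = 4100/7490 ≈ 0.547.
Interpolate at f ≈ 0.547 with slerp weights a = sin((1−f)δ)/sin δ ≈ 0.796, b = sin(fδ)/sin δ ≈ 0.906.
p = a·p₁ + b·p₂ ≈ (-0.250, 0.954, -0.165); φ = arcsin(p_z) ≈ -9.52°, λ = atan2(p_y, p_x) ≈ 104.66°.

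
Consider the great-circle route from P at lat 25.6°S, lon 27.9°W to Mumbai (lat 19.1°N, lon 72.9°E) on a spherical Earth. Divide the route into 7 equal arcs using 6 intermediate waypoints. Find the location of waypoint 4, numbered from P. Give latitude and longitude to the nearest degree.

≈ lat 1°S, lon 31°E

Convert each endpoint to a unit vector on the sphere (x = cos φ cos λ, y = cos φ sin λ, z = sin φ).
The central angle between the endpoints is δ = arccos(p₁·p₂) ≈ 1.877 rad (107.5°).
Interpolate at f = 4/7 with slerp weights a = sin((1−f)δ)/sin δ ≈ 0.755, b = sin(fδ)/sin δ ≈ 0.921.
p = a·p₁ + b·p₂ ≈ (0.858, 0.513, -0.025); φ = arcsin(p_z) ≈ -1.43°, λ = atan2(p_y, p_x) ≈ 30.88°.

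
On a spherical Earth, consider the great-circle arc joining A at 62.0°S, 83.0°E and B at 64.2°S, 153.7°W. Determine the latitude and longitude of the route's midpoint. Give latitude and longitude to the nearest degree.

≈ 76°S, 141°E

Convert each endpoint to a unit vector on the sphere (x = cos φ cos λ, y = cos φ sin λ, z = sin φ).
The central angle between the endpoints is δ = arccos(p₁·p₂) ≈ 0.819 rad (46.9°).
Interpolate at f = 1/2 with slerp weights a = sin((1−f)δ)/sin δ ≈ 0.545, b = sin(fδ)/sin δ ≈ 0.545.
p = a·p₁ + b·p₂ ≈ (-0.181, 0.149, -0.972); φ = arcsin(p_z) ≈ -76.42°, λ = atan2(p_y, p_x) ≈ 140.64°.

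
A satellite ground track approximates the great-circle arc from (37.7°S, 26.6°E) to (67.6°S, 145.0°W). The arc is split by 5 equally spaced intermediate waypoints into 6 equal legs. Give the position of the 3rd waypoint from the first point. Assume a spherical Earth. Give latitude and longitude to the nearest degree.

≈ (75°S, 19°E)

Convert each endpoint to a unit vector on the sphere (x = cos φ cos λ, y = cos φ sin λ, z = sin φ).
The central angle between the endpoints is δ = arccos(p₁·p₂) ≈ 1.300 rad (74.5°).
Interpolate at f = 3/6 with slerp weights a = sin((1−f)δ)/sin δ ≈ 0.628, b = sin(fδ)/sin δ ≈ 0.628.
p = a·p₁ + b·p₂ ≈ (0.248, 0.085, -0.965); φ = arcsin(p_z) ≈ -74.78°, λ = atan2(p_y, p_x) ≈ 18.95°.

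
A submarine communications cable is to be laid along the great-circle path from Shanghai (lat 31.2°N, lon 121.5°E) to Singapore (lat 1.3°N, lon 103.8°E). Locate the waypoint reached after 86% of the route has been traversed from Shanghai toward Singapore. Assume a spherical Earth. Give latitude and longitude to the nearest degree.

≈ lat 6°N, lon 106°E

From cos δ = sin φ₁ sin φ₂ + cos φ₁ cos φ₂ cos Δλ, the central angle is δ ≈ 0.598 rad (34.3°).
Interpolate at f = 0.86 with slerp weights a = sin((1−f)δ)/sin δ ≈ 0.149, b = sin(fδ)/sin δ ≈ 0.874.
p = a·p₁ + b·p₂ ≈ (-0.275, 0.957, 0.097); φ = arcsin(p_z) ≈ 5.55°, λ = atan2(p_y, p_x) ≈ 106.02°.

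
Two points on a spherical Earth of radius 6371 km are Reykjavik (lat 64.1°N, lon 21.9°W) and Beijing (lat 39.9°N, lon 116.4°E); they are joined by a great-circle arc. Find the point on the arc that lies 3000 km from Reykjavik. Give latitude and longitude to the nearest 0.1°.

≈ lat 75.6°N, lon 57.5°E

From cos δ = sin φ₁ sin φ₂ + cos φ₁ cos φ₂ cos Δλ, the central angle is δ ≈ 1.238 rad (70.9°). The total great-circle distance is δ·R ≈ 1.238 × 6371 ≈ 7886 km, so the target fraction is f = 3000/7886 ≈ 0.380.
Interpolate at f ≈ 0.380 with slerp weights a = sin((1−f)δ)/sin δ ≈ 0.734, b = sin(fδ)/sin δ ≈ 0.480.
p = a·p₁ + b·p₂ ≈ (0.134, 0.210, 0.968); φ = arcsin(p_z) ≈ 75.57°, λ = atan2(p_y, p_x) ≈ 57.52°.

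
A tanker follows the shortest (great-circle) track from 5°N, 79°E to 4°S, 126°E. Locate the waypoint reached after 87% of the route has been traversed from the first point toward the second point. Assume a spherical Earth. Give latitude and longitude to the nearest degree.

The haversine formula gives a central angle δ ≈ 0.834 rad (47.8°) between the endpoints.
Interpolate at f = 0.87 with slerp weights a = sin((1−f)δ)/sin δ ≈ 0.146, b = sin(fδ)/sin δ ≈ 0.896.
p = a·p₁ + b·p₂ ≈ (-0.498, 0.866, -0.050); φ = arcsin(p_z) ≈ -2.85°, λ = atan2(p_y, p_x) ≈ 119.88°.

≈ 3°S, 120°E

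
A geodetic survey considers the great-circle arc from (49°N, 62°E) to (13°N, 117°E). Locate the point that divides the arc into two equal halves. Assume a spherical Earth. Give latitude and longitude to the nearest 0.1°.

From cos δ = sin φ₁ sin φ₂ + cos φ₁ cos φ₂ cos Δλ, the central angle is δ ≈ 1.005 rad (57.6°).
Interpolate at f = 1/2 with slerp weights a = sin((1−f)δ)/sin δ ≈ 0.570, b = sin(fδ)/sin δ ≈ 0.570.
p = a·p₁ + b·p₂ ≈ (-0.077, 0.826, 0.559); φ = arcsin(p_z) ≈ 33.98°, λ = atan2(p_y, p_x) ≈ 95.30°.

≈ (34.0°N, 95.3°E)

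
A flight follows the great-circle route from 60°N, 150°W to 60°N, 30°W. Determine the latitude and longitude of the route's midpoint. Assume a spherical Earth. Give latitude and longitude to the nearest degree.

The haversine formula gives a central angle δ ≈ 0.896 rad (51.3°) between the endpoints.
Interpolate at f = 1/2 with slerp weights a = sin((1−f)δ)/sin δ ≈ 0.555, b = sin(fδ)/sin δ ≈ 0.555.
p = a·p₁ + b·p₂ ≈ (0.000, -0.277, 0.961); φ = arcsin(p_z) ≈ 73.90°, λ = atan2(p_y, p_x) ≈ -90.00°.

≈ 74°N, 90°W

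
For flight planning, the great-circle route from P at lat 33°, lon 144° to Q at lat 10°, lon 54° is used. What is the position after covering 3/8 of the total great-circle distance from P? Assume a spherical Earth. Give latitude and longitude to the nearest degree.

Convert each endpoint to a unit vector on the sphere (x = cos φ cos λ, y = cos φ sin λ, z = sin φ).
The central angle between the endpoints is δ = arccos(p₁·p₂) ≈ 1.476 rad (84.6°).
Interpolate at f = 3/8 with slerp weights a = sin((1−f)δ)/sin δ ≈ 0.801, b = sin(fδ)/sin δ ≈ 0.528.
p = a·p₁ + b·p₂ ≈ (-0.238, 0.815, 0.528); φ = arcsin(p_z) ≈ 31.86°, λ = atan2(p_y, p_x) ≈ 106.25°.

≈ lat 32°, lon 106°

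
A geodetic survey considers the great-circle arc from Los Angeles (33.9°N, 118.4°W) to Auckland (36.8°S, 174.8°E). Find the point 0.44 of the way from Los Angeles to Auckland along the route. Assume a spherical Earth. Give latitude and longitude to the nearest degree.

Convert each endpoint to a unit vector on the sphere (x = cos φ cos λ, y = cos φ sin λ, z = sin φ).
The central angle between the endpoints is δ = arccos(p₁·p₂) ≈ 1.643 rad (94.1°).
Interpolate at f = 0.44 with slerp weights a = sin((1−f)δ)/sin δ ≈ 0.798, b = sin(fδ)/sin δ ≈ 0.663.
p = a·p₁ + b·p₂ ≈ (-0.844, -0.534, 0.048); φ = arcsin(p_z) ≈ 2.73°, λ = atan2(p_y, p_x) ≈ -147.66°.

≈ 3°N, 148°W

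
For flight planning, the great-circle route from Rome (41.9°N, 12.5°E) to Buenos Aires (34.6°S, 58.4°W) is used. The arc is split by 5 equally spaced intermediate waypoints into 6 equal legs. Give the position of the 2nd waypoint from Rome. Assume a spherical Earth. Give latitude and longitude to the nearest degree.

Write both endpoints as unit vectors p₁, p₂ with components (cos φ cos λ, cos φ sin λ, sin φ).
The central angle between the endpoints is δ = arccos(p₁·p₂) ≈ 1.751 rad (100.3°).
Interpolate at f = 2/6 with slerp weights a = sin((1−f)δ)/sin δ ≈ 0.935, b = sin(fδ)/sin δ ≈ 0.560.
p = a·p₁ + b·p₂ ≈ (0.921, -0.242, 0.306); φ = arcsin(p_z) ≈ 17.83°, λ = atan2(p_y, p_x) ≈ -14.73°.

≈ (18°N, 15°W)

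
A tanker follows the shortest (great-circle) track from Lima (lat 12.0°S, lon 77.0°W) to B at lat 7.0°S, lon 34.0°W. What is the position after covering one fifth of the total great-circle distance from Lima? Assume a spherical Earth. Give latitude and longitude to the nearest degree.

≈ lat 11°S, lon 68°W

Convert each endpoint to a unit vector on the sphere (x = cos φ cos λ, y = cos φ sin λ, z = sin φ).
The central angle between the endpoints is δ = arccos(p₁·p₂) ≈ 0.745 rad (42.7°).
Interpolate at f = 1/5 with slerp weights a = sin((1−f)δ)/sin δ ≈ 0.828, b = sin(fδ)/sin δ ≈ 0.219.
p = a·p₁ + b·p₂ ≈ (0.362, -0.911, -0.199); φ = arcsin(p_z) ≈ -11.47°, λ = atan2(p_y, p_x) ≈ -68.30°.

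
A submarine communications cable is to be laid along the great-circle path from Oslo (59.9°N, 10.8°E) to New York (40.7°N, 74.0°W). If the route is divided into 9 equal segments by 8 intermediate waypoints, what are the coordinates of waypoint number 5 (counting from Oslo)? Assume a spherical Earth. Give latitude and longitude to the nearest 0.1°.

≈ 56.6°N, 46.9°W

Convert each endpoint to a unit vector on the sphere (x = cos φ cos λ, y = cos φ sin λ, z = sin φ).
The central angle between the endpoints is δ = arccos(p₁·p₂) ≈ 0.929 rad (53.2°).
Interpolate at f = 5/9 with slerp weights a = sin((1−f)δ)/sin δ ≈ 0.501, b = sin(fδ)/sin δ ≈ 0.616.
p = a·p₁ + b·p₂ ≈ (0.376, -0.402, 0.835); φ = arcsin(p_z) ≈ 56.63°, λ = atan2(p_y, p_x) ≈ -46.94°.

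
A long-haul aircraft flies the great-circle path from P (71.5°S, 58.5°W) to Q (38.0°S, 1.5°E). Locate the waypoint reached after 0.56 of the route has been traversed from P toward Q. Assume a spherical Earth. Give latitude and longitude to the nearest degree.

Convert each endpoint to a unit vector on the sphere (x = cos φ cos λ, y = cos φ sin λ, z = sin φ).
The central angle between the endpoints is δ = arccos(p₁·p₂) ≈ 0.783 rad (44.9°).
Interpolate at f = 0.56 with slerp weights a = sin((1−f)δ)/sin δ ≈ 0.479, b = sin(fδ)/sin δ ≈ 0.602.
p = a·p₁ + b·p₂ ≈ (0.553, -0.117, -0.825); φ = arcsin(p_z) ≈ -55.55°, λ = atan2(p_y, p_x) ≈ -11.95°.

≈ (56°S, 12°W)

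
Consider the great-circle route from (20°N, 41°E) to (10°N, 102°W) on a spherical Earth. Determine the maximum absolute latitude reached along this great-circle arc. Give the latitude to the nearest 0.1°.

≈ 40.6°N

The great circle lies in the plane with unit normal n̂ = (p₁ × p₂)/|p₁ × p₂|.
Here n̂_z ≈ -0.759; the vertex latitude is φ_max = arccos|n̂_z| ≈ 40.6°.
Check via Clairaut: cos φ_max = |cos φ₁| · sin C = cos(20.0°)·sin(53.9°) ≈ 0.759, again giving ≈ 40.6°.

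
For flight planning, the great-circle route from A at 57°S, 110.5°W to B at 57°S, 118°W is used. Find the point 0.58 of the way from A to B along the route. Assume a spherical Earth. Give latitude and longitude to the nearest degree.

Convert each endpoint to a unit vector on the sphere (x = cos φ cos λ, y = cos φ sin λ, z = sin φ).
The central angle between the endpoints is δ = arccos(p₁·p₂) ≈ 0.071 rad (4.1°).
Interpolate at f = 0.58 with slerp weights a = sin((1−f)δ)/sin δ ≈ 0.420, b = sin(fδ)/sin δ ≈ 0.580.
p = a·p₁ + b·p₂ ≈ (-0.229, -0.493, -0.839); φ = arcsin(p_z) ≈ -57.05°, λ = atan2(p_y, p_x) ≈ -114.85°.

≈ 57°S, 115°W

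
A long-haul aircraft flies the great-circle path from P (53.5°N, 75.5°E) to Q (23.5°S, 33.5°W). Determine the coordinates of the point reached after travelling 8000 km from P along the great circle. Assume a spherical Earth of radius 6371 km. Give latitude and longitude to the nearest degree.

Convert each endpoint to a unit vector on the sphere (x = cos φ cos λ, y = cos φ sin λ, z = sin φ).
The central angle between the endpoints is δ = arccos(p₁·p₂) ≈ 2.092 rad (119.9°). The total great-circle distance is δ·R ≈ 2.092 × 6371 ≈ 13330 km, so the target fraction is f = 8000/13330 ≈ 0.600.
Interpolate at f ≈ 0.600 with slerp weights a = sin((1−f)δ)/sin δ ≈ 0.856, b = sin(fδ)/sin δ ≈ 1.096.
p = a·p₁ + b·p₂ ≈ (0.966, -0.062, 0.251); φ = arcsin(p_z) ≈ 14.53°, λ = atan2(p_y, p_x) ≈ -3.67°.

≈ (15°N, 4°W)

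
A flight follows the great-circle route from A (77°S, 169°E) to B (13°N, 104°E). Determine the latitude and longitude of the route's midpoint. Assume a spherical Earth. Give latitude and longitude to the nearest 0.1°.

≈ (34.5°S, 114.8°E)

From cos δ = sin φ₁ sin φ₂ + cos φ₁ cos φ₂ cos Δλ, the central angle is δ ≈ 1.698 rad (97.3°).
Interpolate at f = 1/2 with slerp weights a = sin((1−f)δ)/sin δ ≈ 0.757, b = sin(fδ)/sin δ ≈ 0.757.
p = a·p₁ + b·p₂ ≈ (-0.345, 0.748, -0.567); φ = arcsin(p_z) ≈ -34.54°, λ = atan2(p_y, p_x) ≈ 114.79°.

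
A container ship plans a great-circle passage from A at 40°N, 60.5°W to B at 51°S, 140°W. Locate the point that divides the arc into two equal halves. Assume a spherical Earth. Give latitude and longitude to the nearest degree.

≈ 7°S, 96°W

Write both endpoints as unit vectors p₁, p₂ with components (cos φ cos λ, cos φ sin λ, sin φ).
The central angle between the endpoints is δ = arccos(p₁·p₂) ≈ 1.995 rad (114.3°).
Interpolate at f = 1/2 with slerp weights a = sin((1−f)δ)/sin δ ≈ 0.922, b = sin(fδ)/sin δ ≈ 0.922.
p = a·p₁ + b·p₂ ≈ (-0.097, -0.988, -0.124); φ = arcsin(p_z) ≈ -7.12°, λ = atan2(p_y, p_x) ≈ -95.59°.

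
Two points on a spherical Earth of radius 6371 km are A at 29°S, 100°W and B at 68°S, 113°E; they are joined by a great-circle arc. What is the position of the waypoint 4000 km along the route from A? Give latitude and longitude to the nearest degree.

Write both endpoints as unit vectors p₁, p₂ with components (cos φ cos λ, cos φ sin λ, sin φ).
The central angle between the endpoints is δ = arccos(p₁·p₂) ≈ 1.395 rad (79.9°). The total great-circle distance is δ·R ≈ 1.395 × 6371 ≈ 8889 km, so the target fraction is f = 4000/8889 ≈ 0.450.
Interpolate at f ≈ 0.450 with slerp weights a = sin((1−f)δ)/sin δ ≈ 0.705, b = sin(fδ)/sin δ ≈ 0.597.
p = a·p₁ + b·p₂ ≈ (-0.194, -0.402, -0.895); φ = arcsin(p_z) ≈ -63.50°, λ = atan2(p_y, p_x) ≈ -115.83°.

≈ 64°S, 116°W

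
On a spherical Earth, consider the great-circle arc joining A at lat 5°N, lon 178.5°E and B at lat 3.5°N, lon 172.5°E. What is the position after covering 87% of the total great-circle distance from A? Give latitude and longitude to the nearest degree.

Write both endpoints as unit vectors p₁, p₂ with components (cos φ cos λ, cos φ sin λ, sin φ).
The central angle between the endpoints is δ = arccos(p₁·p₂) ≈ 0.108 rad (6.2°).
Interpolate at f = 0.87 with slerp weights a = sin((1−f)δ)/sin δ ≈ 0.130, b = sin(fδ)/sin δ ≈ 0.870.
p = a·p₁ + b·p₂ ≈ (-0.991, 0.117, 0.064); φ = arcsin(p_z) ≈ 3.70°, λ = atan2(p_y, p_x) ≈ 173.28°.

≈ lat 4°N, lon 173°E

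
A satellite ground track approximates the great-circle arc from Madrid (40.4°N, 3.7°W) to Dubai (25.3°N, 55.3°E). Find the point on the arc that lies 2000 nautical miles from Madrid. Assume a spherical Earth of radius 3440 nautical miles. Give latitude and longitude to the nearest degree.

From cos δ = sin φ₁ sin φ₂ + cos φ₁ cos φ₂ cos Δλ, the central angle is δ ≈ 0.887 rad (50.8°). The total great-circle distance is δ·R ≈ 0.887 × 3440 ≈ 3052 nmi, so the target fraction is f = 2000/3052 ≈ 0.655.
Interpolate at f ≈ 0.655 with slerp weights a = sin((1−f)δ)/sin δ ≈ 0.388, b = sin(fδ)/sin δ ≈ 0.708.
p = a·p₁ + b·p₂ ≈ (0.660, 0.507, 0.554); φ = arcsin(p_z) ≈ 33.67°, λ = atan2(p_y, p_x) ≈ 37.57°.

≈ 34°N, 38°E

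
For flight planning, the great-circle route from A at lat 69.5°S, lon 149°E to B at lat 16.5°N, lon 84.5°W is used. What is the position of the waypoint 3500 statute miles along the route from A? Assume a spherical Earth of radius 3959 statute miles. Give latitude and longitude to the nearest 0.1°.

≈ lat 46.6°S, lon 109.8°W

The haversine formula gives a central angle δ ≈ 2.055 rad (117.8°) between the endpoints. The total great-circle distance is δ·R ≈ 2.055 × 3959 ≈ 8137 mi, so the target fraction is f = 3500/8137 ≈ 0.430.
Interpolate at f ≈ 0.430 with slerp weights a = sin((1−f)δ)/sin δ ≈ 1.041, b = sin(fδ)/sin δ ≈ 0.874.
p = a·p₁ + b·p₂ ≈ (-0.232, -0.646, -0.727); φ = arcsin(p_z) ≈ -46.63°, λ = atan2(p_y, p_x) ≈ -109.76°.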